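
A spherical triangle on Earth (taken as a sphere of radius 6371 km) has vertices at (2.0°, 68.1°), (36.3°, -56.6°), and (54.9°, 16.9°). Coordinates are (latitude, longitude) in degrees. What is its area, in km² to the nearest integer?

Side lengths (central angles): a = 0.9072, b = 1.1716, c = 2.0240 rad; semiperimeter s = 2.0514.
By l'Huilier's theorem, tan(E/4) = √[tan(s/2) tan((s−a)/2) tan((s−b)/2) tan((s−c)/2)], giving spherical excess E = 0.3303 rad.
Area = E·R² = 0.3303 × (6371)² ≈ 13406752 km².

13406752 km²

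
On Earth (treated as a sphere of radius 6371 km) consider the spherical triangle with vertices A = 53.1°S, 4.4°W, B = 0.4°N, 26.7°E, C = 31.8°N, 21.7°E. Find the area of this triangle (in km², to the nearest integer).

Side lengths (central angles): a = 0.5542, b = 1.5339, c = 1.0373 rad; semiperimeter s = 1.5627.
By l'Huilier's theorem, tan(E/4) = √[tan(s/2) tan((s−a)/2) tan((s−b)/2) tan((s−c)/2)], giving spherical excess E = 0.1841 rad.
Area = E·R² = 0.1841 × (6371)² ≈ 7470595 km².

7470595 km²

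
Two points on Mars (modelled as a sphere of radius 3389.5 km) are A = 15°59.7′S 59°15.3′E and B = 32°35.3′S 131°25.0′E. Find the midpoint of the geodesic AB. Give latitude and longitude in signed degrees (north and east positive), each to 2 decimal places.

The central angle between A and B is δ = 1.1631 rad.
With f = 0.5, the slerp weights are sin((1−f)δ)/sin δ = 0.5984 and sin(fδ)/sin δ = 0.5984.
Weighted sum of the unit vectors: (0.5984)·(0.4914,0.8262,-0.2756) + (0.5984)·(-0.5574,0.6319,-0.5386) = (-0.0395, 0.8724, -0.4872).
Converting back: φ = atan2(z, √(x²+y²)) = -29.15°, λ = atan2(y, x) = 92.59°.

-29.15°, 92.59°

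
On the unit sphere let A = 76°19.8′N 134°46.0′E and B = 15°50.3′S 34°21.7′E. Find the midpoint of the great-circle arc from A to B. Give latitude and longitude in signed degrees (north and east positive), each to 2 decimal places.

36.38°, 48.55°

The central angle between A and B is δ = 1.8821 rad.
With f = 0.5, the slerp weights are sin((1−f)δ)/sin δ = 0.8490 and sin(fδ)/sin δ = 0.8490.
Weighted sum of the unit vectors: (0.8490)·(-0.1664,0.1678,0.9717) + (0.8490)·(0.7942,0.5430,-0.2729) = (0.5329, 0.6034, 0.5932).
Converting back: φ = atan2(z, √(x²+y²)) = 36.38°, λ = atan2(y, x) = 48.55°.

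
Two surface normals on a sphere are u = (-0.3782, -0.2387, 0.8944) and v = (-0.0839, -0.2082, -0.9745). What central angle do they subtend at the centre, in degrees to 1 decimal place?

142.2°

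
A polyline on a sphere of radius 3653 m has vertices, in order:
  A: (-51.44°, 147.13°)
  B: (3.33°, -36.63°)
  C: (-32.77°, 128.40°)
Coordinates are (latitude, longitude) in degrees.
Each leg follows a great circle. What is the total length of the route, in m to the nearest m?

Leg A→B: central angle 2.3001 rad, distance 8402.3 m.
Leg B→C: central angle 2.5725 rad, distance 9397.3 m.
Total: 8402.3 + 9397.3 ≈ 17800 m.

17800 m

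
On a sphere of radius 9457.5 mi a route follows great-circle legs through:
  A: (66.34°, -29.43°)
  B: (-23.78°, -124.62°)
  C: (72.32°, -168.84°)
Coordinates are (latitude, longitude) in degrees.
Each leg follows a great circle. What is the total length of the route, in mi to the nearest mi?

Leg A→B: central angle 1.9851 rad, distance 18774.1 mi.
Leg B→C: central angle 1.7569 rad, distance 16615.6 mi.
Total: 18774.1 + 16615.6 ≈ 35390 mi.

35390 mi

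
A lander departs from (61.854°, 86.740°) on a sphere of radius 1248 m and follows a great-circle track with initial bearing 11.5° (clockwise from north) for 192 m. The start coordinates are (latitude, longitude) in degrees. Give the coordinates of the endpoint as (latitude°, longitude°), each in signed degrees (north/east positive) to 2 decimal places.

Angular distance δ = d/R = 192/1248 = 0.15385 rad; initial bearing θ = 0.2007 rad.
sin φ₂ = sin φ₁ cos δ + cos φ₁ sin δ cos θ = (0.8817)(0.9882) + (0.4717)(0.1532)(0.9799) = 0.9422, so φ₂ = 70.42°.
Δλ = atan2(sin θ sin δ cos φ₁, cos δ − sin φ₁ sin φ₂) = atan2(0.0144, 0.1574) = 5.230°.
λ₂ = 86.740° + 5.230° = 91.97°.

70.42°, 91.97°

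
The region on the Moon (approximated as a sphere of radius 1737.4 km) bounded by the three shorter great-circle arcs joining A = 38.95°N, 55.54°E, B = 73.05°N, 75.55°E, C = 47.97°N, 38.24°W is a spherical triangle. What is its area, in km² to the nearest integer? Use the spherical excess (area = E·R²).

Side lengths (central angles): a = 0.8869, b = 1.1234, c = 0.6191 rad; semiperimeter s = 1.3147.
By l'Huilier's theorem, tan(E/4) = √[tan(s/2) tan((s−a)/2) tan((s−b)/2) tan((s−c)/2)], giving spherical excess E = 0.3049 rad.
Area = E·R² = 0.3049 × (1737.4)² ≈ 920412 km².

920412 km²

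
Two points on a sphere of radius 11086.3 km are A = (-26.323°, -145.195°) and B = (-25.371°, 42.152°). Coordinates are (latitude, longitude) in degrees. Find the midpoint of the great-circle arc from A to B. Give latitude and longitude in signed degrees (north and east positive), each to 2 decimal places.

-82.45°, 124.89°

The central angle between A and B is δ = 2.2309 rad.
With f = 0.5, the slerp weights are sin((1−f)δ)/sin δ = 1.1370 and sin(fδ)/sin δ = 1.1370.
Weighted sum of the unit vectors: (1.1370)·(-0.7360,-0.5116,-0.4434) + (1.1370)·(0.6699,0.6064,-0.4285) = (-0.0751, 0.1078, -0.9913).
Converting back: φ = atan2(z, √(x²+y²)) = -82.45°, λ = atan2(y, x) = 124.89°.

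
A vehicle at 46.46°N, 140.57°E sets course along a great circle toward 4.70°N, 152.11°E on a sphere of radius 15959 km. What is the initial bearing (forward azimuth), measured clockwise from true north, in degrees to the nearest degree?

Δλ = 11.540° = 0.2014 rad.
y = sin Δλ · cos φ₂ = (0.2001)(0.9966) = 0.1994
x = cos φ₁ sin φ₂ − sin φ₁ cos φ₂ cos Δλ = (0.6889)(0.0819) − (0.7249)(0.9966)(0.9798) = -0.6514
θ = atan2(y, x) = 162.98°, so the bearing is 163°.

163°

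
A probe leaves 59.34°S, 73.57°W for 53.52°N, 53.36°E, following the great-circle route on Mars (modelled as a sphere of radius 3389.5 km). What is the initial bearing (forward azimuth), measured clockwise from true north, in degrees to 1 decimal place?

77.8°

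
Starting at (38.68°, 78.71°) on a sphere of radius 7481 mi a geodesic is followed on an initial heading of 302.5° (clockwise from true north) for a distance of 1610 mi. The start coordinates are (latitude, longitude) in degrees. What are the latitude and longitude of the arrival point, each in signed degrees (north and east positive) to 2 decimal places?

44.44°, 64.10°

Angular distance δ = d/R = 1610/7481 = 0.21521 rad; initial bearing θ = 5.2796 rad.
sin φ₂ = sin φ₁ cos δ + cos φ₁ sin δ cos θ = (0.6250)(0.9769) + (0.7806)(0.2136)(0.5373) = 0.7001, so φ₂ = 44.44°.
Δλ = atan2(sin θ sin δ cos φ₁, cos δ − sin φ₁ sin φ₂) = atan2(-0.1406, 0.5394) = -14.611°.
λ₂ = 78.710° − 14.611° = 64.10°.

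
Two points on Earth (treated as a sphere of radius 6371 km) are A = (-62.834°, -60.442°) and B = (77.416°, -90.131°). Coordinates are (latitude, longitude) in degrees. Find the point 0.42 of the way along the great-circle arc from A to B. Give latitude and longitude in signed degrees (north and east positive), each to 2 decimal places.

-3.77°, -69.03°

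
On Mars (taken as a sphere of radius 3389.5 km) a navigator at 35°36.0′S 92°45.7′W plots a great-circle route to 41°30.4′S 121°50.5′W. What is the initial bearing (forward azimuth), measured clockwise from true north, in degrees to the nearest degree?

With φ₁ = -0.6213, φ₂ = -0.7244, Δλ = -0.5075 rad, the forward-azimuth formula gives
θ = atan2( sin Δλ cos φ₂ , cos φ₁ sin φ₂ − sin φ₁ cos φ₂ cos Δλ ) = atan2(-0.3640, -0.1579) = -113.45°.
Adding 360° brings this into [0°, 360°): 247°.

247°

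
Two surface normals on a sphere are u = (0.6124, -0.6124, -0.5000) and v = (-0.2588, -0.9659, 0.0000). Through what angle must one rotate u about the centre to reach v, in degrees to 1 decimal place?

64.3°

u·v = 0.4330; |u| = 1.0000, |v| = 1.0000.
cos θ = (u·v)/(|u||v|) = 0.4330, so θ = 64.3°.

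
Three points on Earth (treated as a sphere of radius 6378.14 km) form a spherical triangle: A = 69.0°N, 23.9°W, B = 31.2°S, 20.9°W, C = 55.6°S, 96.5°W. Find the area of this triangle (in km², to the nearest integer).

56526062 km²

Side lengths (central angles): a = 0.9913, b = 2.3600, c = 1.7492 rad; semiperimeter s = 2.5502.
By l'Huilier's theorem, tan(E/4) = √[tan(s/2) tan((s−a)/2) tan((s−b)/2) tan((s−c)/2)], giving spherical excess E = 1.3895 rad.
Area = E·R² = 1.3895 × (6378.14)² ≈ 56526062 km².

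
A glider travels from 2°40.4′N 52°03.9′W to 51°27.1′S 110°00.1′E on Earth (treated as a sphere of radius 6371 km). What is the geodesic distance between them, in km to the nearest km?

14339 km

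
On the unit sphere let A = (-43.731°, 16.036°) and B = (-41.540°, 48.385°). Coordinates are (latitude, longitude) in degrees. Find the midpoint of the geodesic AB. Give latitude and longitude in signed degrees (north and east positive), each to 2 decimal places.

-43.79°, 32.50°

The central angle between A and B is δ = 0.4145 rad.
With f = 0.5, the slerp weights are sin((1−f)δ)/sin δ = 0.5109 and sin(fδ)/sin δ = 0.5109.
Weighted sum of the unit vectors: (0.5109)·(0.6945,0.1996,-0.6913) + (0.5109)·(0.4971,0.5596,-0.6631) = (0.6088, 0.3879, -0.6920).
Converting back: φ = atan2(z, √(x²+y²)) = -43.79°, λ = atan2(y, x) = 32.50°.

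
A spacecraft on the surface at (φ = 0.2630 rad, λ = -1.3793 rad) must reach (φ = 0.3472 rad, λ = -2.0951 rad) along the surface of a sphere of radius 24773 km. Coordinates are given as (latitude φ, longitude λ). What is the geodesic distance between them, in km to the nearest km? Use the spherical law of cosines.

In radians: φ₁ = 0.2630, φ₂ = 0.3472, Δλ = -41.012° = -0.7158 rad.
cos c = sin φ₁ sin φ₂ + cos φ₁ cos φ₂ cos Δλ = (0.2600)(0.3403) + (0.9656)(0.9403)(0.7546) = 0.77361,
so c = arccos(0.77361) = 0.68628 rad.
Distance = R·c = 24773 × 0.6863 ≈ 17001 km.

17001 km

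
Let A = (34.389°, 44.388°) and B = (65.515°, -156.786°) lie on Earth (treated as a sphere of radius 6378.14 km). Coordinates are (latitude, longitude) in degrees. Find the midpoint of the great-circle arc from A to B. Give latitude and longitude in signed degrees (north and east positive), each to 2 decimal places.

72.55°, 63.23°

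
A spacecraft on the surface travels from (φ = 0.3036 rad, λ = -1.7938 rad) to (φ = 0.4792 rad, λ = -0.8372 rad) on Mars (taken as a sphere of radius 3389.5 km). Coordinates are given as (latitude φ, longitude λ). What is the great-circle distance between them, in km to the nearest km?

In radians: φ₁ = 0.3036, φ₂ = 0.4792, Δλ = 54.809° = 0.9566 rad.
Haversine: a = sin²(Δφ/2) + cos φ₁ cos φ₂ sin²(Δλ/2) = 0.0077 + (0.9543)(0.8874)(0.2118) = 0.18708.
Central angle c = 2·arcsin(√a) = 0.89459 rad.
Distance = R·c = 3389.5 × 0.8946 ≈ 3032 km.

3032 km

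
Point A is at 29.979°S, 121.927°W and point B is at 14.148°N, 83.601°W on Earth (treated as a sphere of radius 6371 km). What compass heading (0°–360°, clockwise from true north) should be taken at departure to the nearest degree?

45°

Δλ = 38.326° = 0.6689 rad.
y = sin Δλ · cos φ₂ = (0.6201)(0.9697) = 0.6013
x = cos φ₁ sin φ₂ − sin φ₁ cos φ₂ cos Δλ = (0.8662)(0.2444) − (-0.4997)(0.9697)(0.7845) = 0.5918
θ = atan2(y, x) = 45.46°, so the bearing is 45°.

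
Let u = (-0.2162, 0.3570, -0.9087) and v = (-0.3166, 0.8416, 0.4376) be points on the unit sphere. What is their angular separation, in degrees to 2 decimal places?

u·v = -0.0287; |u| = 1.0000, |v| = 1.0000.
cos θ = (u·v)/(|u||v|) = -0.0287, so θ = 91.65°.

91.65°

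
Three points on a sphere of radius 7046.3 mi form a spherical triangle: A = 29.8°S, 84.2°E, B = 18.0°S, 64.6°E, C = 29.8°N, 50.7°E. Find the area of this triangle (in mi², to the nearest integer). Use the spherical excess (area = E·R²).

5613709 mi²

Side lengths (central angles): a = 0.8664, b = 1.1800, c = 0.3735 rad; semiperimeter s = 1.2100.
By l'Huilier's theorem, tan(E/4) = √[tan(s/2) tan((s−a)/2) tan((s−b)/2) tan((s−c)/2)], giving spherical excess E = 0.1131 rad.
Area = E·R² = 0.1131 × (7046.3)² ≈ 5613709 mi².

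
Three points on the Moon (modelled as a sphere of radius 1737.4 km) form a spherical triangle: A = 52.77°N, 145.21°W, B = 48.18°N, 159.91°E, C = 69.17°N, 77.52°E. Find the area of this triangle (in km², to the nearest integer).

Side lengths (central angles): a = 0.7555, b = 0.9445, c = 0.5998 rad; semiperimeter s = 1.1499.
By l'Huilier's theorem, tan(E/4) = √[tan(s/2) tan((s−a)/2) tan((s−b)/2) tan((s−c)/2)], giving spherical excess E = 0.2451 rad.
Area = E·R² = 0.2451 × (1737.4)² ≈ 739956 km².

739956 km²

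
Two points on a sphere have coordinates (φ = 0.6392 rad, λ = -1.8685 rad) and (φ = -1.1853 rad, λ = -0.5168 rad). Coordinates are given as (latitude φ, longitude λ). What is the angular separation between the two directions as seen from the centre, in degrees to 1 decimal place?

With latitudes φ₁ = 36.623°, φ₂ = -67.913° and longitude difference Δλ = 77.447°:
cos c = sin φ₁ sin φ₂ + cos φ₁ cos φ₂ cos Δλ = (0.5966)(-0.9266) + (0.8026)(0.3760)(0.2173) = -0.48718,
so c = arccos(-0.48718) = 2.07966 rad.
So the angular separation is 119.2°.

119.2°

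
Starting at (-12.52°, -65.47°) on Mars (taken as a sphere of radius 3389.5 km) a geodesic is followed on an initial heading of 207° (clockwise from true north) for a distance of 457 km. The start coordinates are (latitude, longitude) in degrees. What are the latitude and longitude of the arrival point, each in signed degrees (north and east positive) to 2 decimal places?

-19.37°, -69.18°

Angular distance δ = d/R = 457/3389.5 = 0.13483 rad; initial bearing θ = 3.6128 rad.
sin φ₂ = sin φ₁ cos δ + cos φ₁ sin δ cos θ = (-0.2168)(0.9909) + (0.9762)(0.1344)(-0.8910) = -0.3317, so φ₂ = -19.37°.
Δλ = atan2(sin θ sin δ cos φ₁, cos δ − sin φ₁ sin φ₂) = atan2(-0.0596, 0.9190) = -3.709°.
λ₂ = -65.470° − 3.709° = -69.18°.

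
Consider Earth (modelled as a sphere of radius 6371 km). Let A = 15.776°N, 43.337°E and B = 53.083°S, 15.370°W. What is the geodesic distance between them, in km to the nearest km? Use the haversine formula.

9479 km

With latitudes φ₁ = 15.776°, φ₂ = -53.083° and longitude difference Δλ = -58.707°:
Haversine: a = sin²(Δφ/2) + cos φ₁ cos φ₂ sin²(Δλ/2) = 0.3197 + (0.9623)(0.6007)(0.2403) = 0.45856.
Central angle c = 2·arcsin(√a) = 1.48783 rad.
Distance = R·c = 6371 × 1.4878 ≈ 9479 km.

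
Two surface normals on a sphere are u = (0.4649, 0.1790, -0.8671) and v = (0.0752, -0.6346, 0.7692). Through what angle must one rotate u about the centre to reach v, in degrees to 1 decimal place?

u·v = -0.7456; |u| = 1.0000, |v| = 1.0000.
cos θ = (u·v)/(|u||v|) = -0.7456, so θ = 138.2°.

138.2°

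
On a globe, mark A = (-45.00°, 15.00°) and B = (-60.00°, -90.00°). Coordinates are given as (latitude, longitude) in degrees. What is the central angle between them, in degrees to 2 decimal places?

With latitudes φ₁ = -45.000°, φ₂ = -60.000° and longitude difference Δλ = -105.000°:
Haversine: a = sin²(Δφ/2) + cos φ₁ cos φ₂ sin²(Δλ/2) = 0.0170 + (0.7071)(0.5000)(0.6294) = 0.23957.
Central angle c = 2·arcsin(√a) = 1.02293 rad.
So the angular separation is 58.61°.

58.61°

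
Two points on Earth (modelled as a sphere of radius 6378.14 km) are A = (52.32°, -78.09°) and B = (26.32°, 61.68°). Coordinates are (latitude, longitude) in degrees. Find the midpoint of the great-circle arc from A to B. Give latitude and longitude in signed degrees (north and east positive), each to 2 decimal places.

The central angle between A and B is δ = 1.6382 rad.
With f = 0.5, the slerp weights are sin((1−f)δ)/sin δ = 0.7322 and sin(fδ)/sin δ = 0.7322.
Weighted sum of the unit vectors: (0.7322)·(0.1261,-0.5981,0.7914) + (0.7322)·(0.4252,0.7891,0.4434) = (0.4037, 0.1398, 0.9041).
Converting back: φ = atan2(z, √(x²+y²)) = 64.71°, λ = atan2(y, x) = 19.10°.

64.71°, 19.10°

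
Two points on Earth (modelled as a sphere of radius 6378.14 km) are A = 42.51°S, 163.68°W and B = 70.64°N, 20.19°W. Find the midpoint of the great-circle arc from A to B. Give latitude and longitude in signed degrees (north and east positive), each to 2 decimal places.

The central angle between A and B is δ = 2.5570 rad.
With f = 0.5, the slerp weights are sin((1−f)δ)/sin δ = 1.7351 and sin(fδ)/sin δ = 1.7351.
Weighted sum of the unit vectors: (1.7351)·(-0.7075,-0.2071,-0.6757) + (1.7351)·(0.3111,-0.1144,0.9435) = (-0.6877, -0.5579, 0.4646).
Converting back: φ = atan2(z, √(x²+y²)) = 27.68°, λ = atan2(y, x) = -140.95°.

27.68°, -140.95°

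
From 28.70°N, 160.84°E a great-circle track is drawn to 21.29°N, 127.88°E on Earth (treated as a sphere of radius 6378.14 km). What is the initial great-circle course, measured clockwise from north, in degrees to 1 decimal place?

Δλ = -32.960° = -0.5753 rad.
y = sin Δλ · cos φ₂ = (-0.5441)(0.9318) = -0.5069
x = cos φ₁ sin φ₂ − sin φ₁ cos φ₂ cos Δλ = (0.8771)(0.3631) − (0.4802)(0.9318)(0.8391) = -0.0570
θ = atan2(y, x) = -96.41°; adding 360° gives 263.6°.

263.6°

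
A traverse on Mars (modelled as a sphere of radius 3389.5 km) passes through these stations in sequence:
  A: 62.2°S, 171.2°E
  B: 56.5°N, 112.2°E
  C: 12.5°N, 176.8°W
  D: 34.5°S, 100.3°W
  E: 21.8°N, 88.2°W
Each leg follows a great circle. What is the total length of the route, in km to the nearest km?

20120 km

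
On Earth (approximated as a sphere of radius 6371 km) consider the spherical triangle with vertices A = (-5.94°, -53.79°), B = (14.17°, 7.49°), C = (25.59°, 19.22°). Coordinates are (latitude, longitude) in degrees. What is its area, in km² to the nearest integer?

4241429 km²

Side lengths (central angles): a = 0.2768, b = 1.3516, c = 1.1173 rad; semiperimeter s = 1.3729.
By l'Huilier's theorem, tan(E/4) = √[tan(s/2) tan((s−a)/2) tan((s−b)/2) tan((s−c)/2)], giving spherical excess E = 0.1045 rad.
Area = E·R² = 0.1045 × (6371)² ≈ 4241429 km².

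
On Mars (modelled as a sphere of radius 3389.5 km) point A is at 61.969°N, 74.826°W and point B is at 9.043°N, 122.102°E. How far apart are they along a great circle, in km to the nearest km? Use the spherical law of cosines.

In radians: φ₁ = 1.0816, φ₂ = 0.1578, Δλ = -163.072° = -2.8461 rad.
cos c = sin φ₁ sin φ₂ + cos φ₁ cos φ₂ cos Δλ = (0.8827)(0.1572) + (0.4699)(0.9876)(-0.9567) = -0.30526,
so c = arccos(-0.30526) = 1.88101 rad.
Distance = R·c = 3389.5 × 1.8810 ≈ 6376 km.

6376 km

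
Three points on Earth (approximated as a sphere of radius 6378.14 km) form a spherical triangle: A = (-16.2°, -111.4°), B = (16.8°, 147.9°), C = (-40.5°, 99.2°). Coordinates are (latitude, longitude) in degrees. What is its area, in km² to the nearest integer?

Side lengths (central angles): a = 1.2737, b = 2.0346, c = 1.8248 rad; semiperimeter s = 2.5666.
By l'Huilier's theorem, tan(E/4) = √[tan(s/2) tan((s−a)/2) tan((s−b)/2) tan((s−c)/2)], giving spherical excess E = 1.9179 rad.
Area = E·R² = 1.9179 × (6378.14)² ≈ 78021751 km².

78021751 km²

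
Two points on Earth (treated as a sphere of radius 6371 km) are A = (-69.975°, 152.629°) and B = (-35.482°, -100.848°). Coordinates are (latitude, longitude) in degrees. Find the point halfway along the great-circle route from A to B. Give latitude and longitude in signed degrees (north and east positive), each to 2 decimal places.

-62.58°, -125.45°

The central angle between A and B is δ = 1.0860 rad.
With f = 0.5, the slerp weights are sin((1−f)δ)/sin δ = 0.5840 and sin(fδ)/sin δ = 0.5840.
Weighted sum of the unit vectors: (0.5840)·(-0.3041,0.1574,-0.9395) + (0.5840)·(-0.1533,-0.7997,-0.5804) = (-0.2671, -0.3751, -0.8877).
Converting back: φ = atan2(z, √(x²+y²)) = -62.58°, λ = atan2(y, x) = -125.45°.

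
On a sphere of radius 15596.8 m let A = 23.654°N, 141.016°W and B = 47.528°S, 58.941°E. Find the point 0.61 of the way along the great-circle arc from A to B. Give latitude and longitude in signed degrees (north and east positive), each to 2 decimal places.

Central angle δ = 2.6410 rad. Interpolating on the sphere with fraction f = 0.61:
P = [sin((1−f)δ)·A + sin(fδ)·B] / sin δ = 1.7862·A + 2.0819·B in Cartesian coordinates,
giving P = (-0.5466, 0.1749, -0.8189), i.e. latitude -54.98°, longitude 162.26°.

-54.98°, 162.26°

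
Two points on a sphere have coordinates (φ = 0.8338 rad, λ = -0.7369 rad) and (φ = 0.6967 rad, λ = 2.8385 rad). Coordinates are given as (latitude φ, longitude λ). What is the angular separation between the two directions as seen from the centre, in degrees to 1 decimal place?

89.6°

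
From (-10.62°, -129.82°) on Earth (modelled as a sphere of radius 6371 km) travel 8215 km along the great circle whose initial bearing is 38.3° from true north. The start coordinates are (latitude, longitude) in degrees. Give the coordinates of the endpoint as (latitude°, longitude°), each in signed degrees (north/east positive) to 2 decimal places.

43.62°, -74.49°

Angular distance δ = d/R = 8215/6371 = 1.28944 rad; initial bearing θ = 0.6685 rad.
sin φ₂ = sin φ₁ cos δ + cos φ₁ sin δ cos θ = (-0.1843)(0.2777) + (0.9829)(0.9607)(0.7848) = 0.6898, so φ₂ = 43.62°.
Δλ = atan2(sin θ sin δ cos φ₁, cos δ − sin φ₁ sin φ₂) = atan2(0.5852, 0.4048) = 55.328°.
λ₂ = -129.820° + 55.328° = -74.49°.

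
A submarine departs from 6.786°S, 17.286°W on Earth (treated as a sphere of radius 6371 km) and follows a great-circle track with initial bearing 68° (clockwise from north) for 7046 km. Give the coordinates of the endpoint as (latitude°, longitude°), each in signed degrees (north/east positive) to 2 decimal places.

Angular distance δ = d/R = 7046/6371 = 1.10595 rad; initial bearing θ = 1.1868 rad.
sin φ₂ = sin φ₁ cos δ + cos φ₁ sin δ cos θ = (-0.1182)(0.4483) + (0.9930)(0.8939)(0.3746) = 0.2795, so φ₂ = 16.23°.
Δλ = atan2(sin θ sin δ cos φ₁, cos δ − sin φ₁ sin φ₂) = atan2(0.8230, 0.4813) = 59.679°.
λ₂ = -17.286° + 59.679° = 42.39°.

16.23°, 42.39°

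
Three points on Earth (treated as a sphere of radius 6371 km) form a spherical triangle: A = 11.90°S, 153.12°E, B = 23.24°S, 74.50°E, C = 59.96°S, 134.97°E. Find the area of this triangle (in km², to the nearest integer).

19965602 km²

Side lengths (central angles): a = 0.9664, b = 0.8711, c = 1.3090 rad; semiperimeter s = 1.5733.
By l'Huilier's theorem, tan(E/4) = √[tan(s/2) tan((s−a)/2) tan((s−b)/2) tan((s−c)/2)], giving spherical excess E = 0.4919 rad.
Area = E·R² = 0.4919 × (6371)² ≈ 19965602 km².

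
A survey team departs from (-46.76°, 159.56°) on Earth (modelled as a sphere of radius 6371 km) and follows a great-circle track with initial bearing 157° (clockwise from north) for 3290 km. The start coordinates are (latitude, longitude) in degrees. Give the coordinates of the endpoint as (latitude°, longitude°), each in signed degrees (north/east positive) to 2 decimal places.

Angular distance δ = d/R = 3290/6371 = 0.51640 rad; initial bearing θ = 2.7402 rad.
sin φ₂ = sin φ₁ cos δ + cos φ₁ sin δ cos θ = (-0.7285)(0.8696) + (0.6851)(0.4938)(-0.9205) = -0.9449, so φ₂ = -70.88°.
Δλ = atan2(sin θ sin δ cos φ₁, cos δ − sin φ₁ sin φ₂) = atan2(0.1322, 0.1813) = 36.094°.
λ₂ = 159.560° + 36.094° = 195.65° → -164.35° after wrapping to (−180°, 180°].

-70.88°, -164.35°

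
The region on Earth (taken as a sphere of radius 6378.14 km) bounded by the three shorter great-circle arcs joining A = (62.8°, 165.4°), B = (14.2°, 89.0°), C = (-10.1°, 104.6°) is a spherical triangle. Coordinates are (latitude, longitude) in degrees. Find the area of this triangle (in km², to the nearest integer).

Side lengths (central angles): a = 0.5028, b = 1.5072, c = 1.2426 rad; semiperimeter s = 1.6263.
By l'Huilier's theorem, tan(E/4) = √[tan(s/2) tan((s−a)/2) tan((s−b)/2) tan((s−c)/2)], giving spherical excess E = 0.3502 rad.
Area = E·R² = 0.3502 × (6378.14)² ≈ 14245208 km².

14245208 km²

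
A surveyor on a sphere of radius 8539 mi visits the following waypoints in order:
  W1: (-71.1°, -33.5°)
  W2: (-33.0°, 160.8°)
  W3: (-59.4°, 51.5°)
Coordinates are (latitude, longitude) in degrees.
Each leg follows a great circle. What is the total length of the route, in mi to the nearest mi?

Leg W1→W2: central angle 1.3160 rad, distance 11237.5 mi.
Leg W2→W3: central angle 1.2369 rad, distance 10562.2 mi.
Total: 11237.5 + 10562.2 ≈ 21800 mi.

21800 mi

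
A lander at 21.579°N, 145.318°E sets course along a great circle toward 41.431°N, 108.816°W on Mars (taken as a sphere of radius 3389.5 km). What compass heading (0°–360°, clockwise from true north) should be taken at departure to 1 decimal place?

Δλ = 105.866° = 1.8477 rad.
y = sin Δλ · cos φ₂ = (0.9619)(0.7498) = 0.7212
x = cos φ₁ sin φ₂ − sin φ₁ cos φ₂ cos Δλ = (0.9299)(0.6617) − (0.3678)(0.7498)(-0.2734) = 0.6907
θ = atan2(y, x) = 46.24°, so the bearing is 46.2°.

46.2°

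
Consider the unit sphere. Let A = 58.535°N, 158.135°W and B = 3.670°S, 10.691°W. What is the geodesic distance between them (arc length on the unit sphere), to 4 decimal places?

2.0871

In radians: φ₁ = 1.0216, φ₂ = -0.0641, Δλ = 147.444° = 2.5734 rad.
Haversine: a = sin²(Δφ/2) + cos φ₁ cos φ₂ sin²(Δλ/2) = 0.2668 + (0.5220)(0.9979)(0.9214) = 0.74683.
Central angle c = 2·arcsin(√a) = 2.08708 rad.
On the unit sphere the arc length equals the central angle: 2.0871.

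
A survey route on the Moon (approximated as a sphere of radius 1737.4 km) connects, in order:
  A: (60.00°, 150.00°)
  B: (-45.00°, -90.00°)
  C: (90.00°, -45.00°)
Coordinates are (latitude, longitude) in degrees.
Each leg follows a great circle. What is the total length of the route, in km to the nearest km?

8403 km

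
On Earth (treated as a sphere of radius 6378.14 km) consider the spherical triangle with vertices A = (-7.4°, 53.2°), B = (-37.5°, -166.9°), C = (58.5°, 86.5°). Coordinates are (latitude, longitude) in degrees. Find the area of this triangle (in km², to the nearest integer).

108071591 km²

Side lengths (central angles): a = 2.2620, b = 1.2416, c = 2.1216 rad; semiperimeter s = 2.8126.
By l'Huilier's theorem, tan(E/4) = √[tan(s/2) tan((s−a)/2) tan((s−b)/2) tan((s−c)/2)], giving spherical excess E = 2.6566 rad.
Area = E·R² = 2.6566 × (6378.14)² ≈ 108071591 km².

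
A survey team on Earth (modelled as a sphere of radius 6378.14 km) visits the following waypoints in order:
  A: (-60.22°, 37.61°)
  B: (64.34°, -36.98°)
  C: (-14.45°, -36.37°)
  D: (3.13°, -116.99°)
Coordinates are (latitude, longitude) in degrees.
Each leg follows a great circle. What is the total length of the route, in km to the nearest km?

33062 km

Leg A→B: central angle 2.3821 rad, distance 15193.4 km.
Leg B→C: central angle 1.3752 rad, distance 8771.0 km.
Leg C→D: central angle 1.4263 rad, distance 9097.3 km.
Total: 15193.4 + 8771.0 + 9097.3 ≈ 33062 km.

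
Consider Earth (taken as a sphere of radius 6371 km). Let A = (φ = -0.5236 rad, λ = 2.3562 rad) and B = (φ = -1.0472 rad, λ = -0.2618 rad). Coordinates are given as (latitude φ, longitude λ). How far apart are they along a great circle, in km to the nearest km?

In radians: φ₁ = -0.5236, φ₂ = -1.0472, Δλ = -150.000° = -2.6180 rad.
Haversine: a = sin²(Δφ/2) + cos φ₁ cos φ₂ sin²(Δλ/2) = 0.0670 + (0.8660)(0.5000)(0.9330) = 0.47099.
Central angle c = 2·arcsin(√a) = 1.51275 rad.
Distance = R·c = 6371 × 1.5127 ≈ 9638 km.

9638 km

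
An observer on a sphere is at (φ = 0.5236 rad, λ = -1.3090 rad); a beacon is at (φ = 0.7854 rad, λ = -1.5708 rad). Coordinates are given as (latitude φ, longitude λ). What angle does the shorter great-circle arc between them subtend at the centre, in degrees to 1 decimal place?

19.1°

Let φ₁ = 0.5236 rad, φ₂ = 0.7854 rad, and Δλ = -0.2618 rad.
Haversine: a = sin²(Δφ/2) + cos φ₁ cos φ₂ sin²(Δλ/2) = 0.0170 + (0.8660)(0.7071)(0.0170) = 0.02747.
Central angle c = 2·arcsin(√a) = 0.33302 rad.
So the angular separation is 19.1°.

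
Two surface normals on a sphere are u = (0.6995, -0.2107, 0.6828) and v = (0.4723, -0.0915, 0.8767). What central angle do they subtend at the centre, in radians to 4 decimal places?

0.3230 rad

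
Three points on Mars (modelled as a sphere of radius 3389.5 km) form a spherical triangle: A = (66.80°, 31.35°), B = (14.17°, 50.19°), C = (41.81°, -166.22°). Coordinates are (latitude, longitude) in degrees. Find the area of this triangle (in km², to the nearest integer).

6760406 km²

Side lengths (central angles): a = 2.0025, b = 1.2315, c = 0.9441 rad; semiperimeter s = 2.0890.
By l'Huilier's theorem, tan(E/4) = √[tan(s/2) tan((s−a)/2) tan((s−b)/2) tan((s−c)/2)], giving spherical excess E = 0.5884 rad.
Area = E·R² = 0.5884 × (3389.5)² ≈ 6760406 km².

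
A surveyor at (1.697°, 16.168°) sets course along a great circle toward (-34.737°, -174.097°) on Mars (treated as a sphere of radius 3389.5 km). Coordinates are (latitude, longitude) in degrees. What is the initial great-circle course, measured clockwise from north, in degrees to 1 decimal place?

165.0°

With φ₁ = 0.0296, φ₂ = -0.6063, Δλ = 2.9624 rad, the forward-azimuth formula gives
θ = atan2( sin Δλ cos φ₂ , cos φ₁ sin φ₂ − sin φ₁ cos φ₂ cos Δλ ) = atan2(0.1464, -0.5456) = 164.98°.
So the initial bearing is 165.0°.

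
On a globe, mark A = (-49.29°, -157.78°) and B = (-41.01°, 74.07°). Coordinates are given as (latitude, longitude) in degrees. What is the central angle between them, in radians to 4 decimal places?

Let φ₁ = -0.8603 rad, φ₂ = -0.7158 rad, and Δλ = -2.2366 rad.
Haversine: a = sin²(Δφ/2) + cos φ₁ cos φ₂ sin²(Δλ/2) = 0.0052 + (0.6522)(0.7546)(0.8089) = 0.40331.
Central angle c = 2·arcsin(√a) = 1.37619 rad.
So the angular separation is 1.3762 rad.

1.3762 rad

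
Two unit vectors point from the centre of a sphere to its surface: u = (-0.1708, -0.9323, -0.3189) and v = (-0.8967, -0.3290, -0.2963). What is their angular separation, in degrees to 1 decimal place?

56.3°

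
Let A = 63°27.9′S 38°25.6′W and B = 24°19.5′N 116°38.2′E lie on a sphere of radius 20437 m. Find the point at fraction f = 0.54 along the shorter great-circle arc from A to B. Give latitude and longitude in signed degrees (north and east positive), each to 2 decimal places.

-36.60°, 98.56°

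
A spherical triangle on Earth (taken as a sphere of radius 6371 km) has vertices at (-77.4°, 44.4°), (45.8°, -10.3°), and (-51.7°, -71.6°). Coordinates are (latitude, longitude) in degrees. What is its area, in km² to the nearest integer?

52211089 km²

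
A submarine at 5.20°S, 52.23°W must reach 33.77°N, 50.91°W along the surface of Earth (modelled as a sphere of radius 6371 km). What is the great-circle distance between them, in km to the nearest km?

4335 km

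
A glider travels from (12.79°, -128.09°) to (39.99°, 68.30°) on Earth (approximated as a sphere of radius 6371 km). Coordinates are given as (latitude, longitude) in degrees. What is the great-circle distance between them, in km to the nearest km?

13907 km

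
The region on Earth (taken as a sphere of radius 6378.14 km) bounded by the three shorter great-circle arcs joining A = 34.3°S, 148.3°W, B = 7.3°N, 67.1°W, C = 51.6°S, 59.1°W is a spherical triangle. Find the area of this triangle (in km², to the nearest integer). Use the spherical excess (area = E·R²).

28949138 km²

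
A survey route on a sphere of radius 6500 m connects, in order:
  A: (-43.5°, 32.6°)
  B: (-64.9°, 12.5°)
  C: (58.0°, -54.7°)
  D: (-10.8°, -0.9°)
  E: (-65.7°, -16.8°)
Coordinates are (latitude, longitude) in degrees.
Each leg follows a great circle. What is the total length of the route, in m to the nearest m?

Leg A→B: central angle 0.4219 rad, distance 2742.3 m.
Leg B→C: central angle 2.3197 rad, distance 15078.2 m.
Leg C→D: central angle 1.4217 rad, distance 9241.2 m.
Leg D→E: central angle 0.9770 rad, distance 6350.3 m.
Total: 2742.3 + 15078.2 + 9241.2 + 6350.3 ≈ 33412 m.

33412 m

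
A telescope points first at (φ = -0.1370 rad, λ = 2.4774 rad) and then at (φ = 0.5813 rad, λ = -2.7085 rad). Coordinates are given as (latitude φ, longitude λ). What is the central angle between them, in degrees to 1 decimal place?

72.4°

In radians: φ₁ = -0.1370, φ₂ = 0.5813, Δλ = 62.870° = 1.0973 rad.
cos c = sin φ₁ sin φ₂ + cos φ₁ cos φ₂ cos Δλ = (-0.1366)(0.5491) + (0.9906)(0.8357)(0.4560) = 0.30255,
so c = arccos(0.30255) = 1.26343 rad.
So the angular separation is 72.4°.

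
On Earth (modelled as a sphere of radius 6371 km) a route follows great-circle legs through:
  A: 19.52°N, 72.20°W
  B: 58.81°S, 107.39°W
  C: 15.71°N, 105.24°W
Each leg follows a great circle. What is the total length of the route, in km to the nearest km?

Leg A→B: central angle 1.4575 rad, distance 9285.6 km.
Leg B→C: central angle 1.3010 rad, distance 8288.6 km.
Total: 9285.6 + 8288.6 ≈ 17574 km.

17574 km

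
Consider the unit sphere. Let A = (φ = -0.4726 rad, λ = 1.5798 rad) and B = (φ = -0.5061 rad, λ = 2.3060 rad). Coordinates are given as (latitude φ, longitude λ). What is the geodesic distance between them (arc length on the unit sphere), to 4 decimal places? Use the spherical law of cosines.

Let φ₁ = -0.4726 rad, φ₂ = -0.5061 rad, and Δλ = 0.7262 rad.
cos c = sin φ₁ sin φ₂ + cos φ₁ cos φ₂ cos Δλ = (-0.4552)(-0.4848) + (0.8904)(0.8746)(0.7477) = 0.80296,
so c = arccos(0.80296) = 0.63856 rad.
On the unit sphere the arc length equals the central angle: 0.6386.

0.6386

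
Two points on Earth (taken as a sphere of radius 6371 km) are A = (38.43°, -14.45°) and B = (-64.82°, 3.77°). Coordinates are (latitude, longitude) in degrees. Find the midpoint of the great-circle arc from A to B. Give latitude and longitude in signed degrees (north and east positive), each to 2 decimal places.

-13.34°, -8.06°

The central angle between A and B is δ = 1.8193 rad.
With f = 0.5, the slerp weights are sin((1−f)δ)/sin δ = 0.8143 and sin(fδ)/sin δ = 0.8143.
Weighted sum of the unit vectors: (0.8143)·(0.7586,-0.1955,0.6216) + (0.8143)·(0.4245,0.0280,-0.9050) = (0.9634, -0.1364, -0.2308).
Converting back: φ = atan2(z, √(x²+y²)) = -13.34°, λ = atan2(y, x) = -8.06°.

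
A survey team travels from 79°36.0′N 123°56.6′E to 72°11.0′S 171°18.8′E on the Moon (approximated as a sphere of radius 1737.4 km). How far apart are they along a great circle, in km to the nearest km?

4671 km

In radians: φ₁ = 1.3893, φ₂ = -1.2598, Δλ = 47.370° = 0.8268 rad.
Haversine: a = sin²(Δφ/2) + cos φ₁ cos φ₂ sin²(Δλ/2) = 0.9406 + (0.1805)(0.3060)(0.1614) = 0.94950.
Central angle c = 2·arcsin(√a) = 2.68826 rad.
Distance = R·c = 1737.4 × 2.6883 ≈ 4671 km.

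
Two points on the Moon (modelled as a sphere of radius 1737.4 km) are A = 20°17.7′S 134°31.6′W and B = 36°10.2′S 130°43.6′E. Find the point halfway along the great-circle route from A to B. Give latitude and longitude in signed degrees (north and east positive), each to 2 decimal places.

-38.32°, -177.25°

The central angle between A and B is δ = 1.4283 rad.
With f = 0.5, the slerp weights are sin((1−f)δ)/sin δ = 0.6617 and sin(fδ)/sin δ = 0.6617.
Weighted sum of the unit vectors: (0.6617)·(-0.6577,-0.6687,-0.3469) + (0.6617)·(-0.5267,0.6118,-0.5902) = (-0.7837, -0.0376, -0.6200).
Converting back: φ = atan2(z, √(x²+y²)) = -38.32°, λ = atan2(y, x) = -177.25°.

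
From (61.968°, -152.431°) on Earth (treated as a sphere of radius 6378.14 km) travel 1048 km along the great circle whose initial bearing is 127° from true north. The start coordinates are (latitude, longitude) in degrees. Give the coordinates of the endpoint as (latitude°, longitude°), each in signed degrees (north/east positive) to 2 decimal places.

55.54°, -139.08°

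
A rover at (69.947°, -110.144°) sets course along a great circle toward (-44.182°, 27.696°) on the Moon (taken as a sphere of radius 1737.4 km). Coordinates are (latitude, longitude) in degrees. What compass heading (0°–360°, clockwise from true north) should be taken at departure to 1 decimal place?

Δλ = 137.840° = 2.4058 rad.
y = sin Δλ · cos φ₂ = (0.6712)(0.7171) = 0.4813
x = cos φ₁ sin φ₂ − sin φ₁ cos φ₂ cos Δλ = (0.3429)(-0.6969) − (0.9394)(0.7171)(-0.7413) = 0.2604
θ = atan2(y, x) = 61.59°, so the bearing is 61.6°.

61.6°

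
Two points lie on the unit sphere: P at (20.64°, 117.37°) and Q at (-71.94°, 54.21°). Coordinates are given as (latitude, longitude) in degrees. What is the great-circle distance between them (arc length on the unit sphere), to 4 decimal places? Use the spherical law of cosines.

In radians: φ₁ = 0.3602, φ₂ = -1.2556, Δλ = -63.160° = -1.1023 rad.
cos c = sin φ₁ sin φ₂ + cos φ₁ cos φ₂ cos Δλ = (0.3525)(-0.9507) + (0.9358)(0.3100)(0.4515) = -0.20414,
so c = arccos(-0.20414) = 1.77638 rad.
On the unit sphere the arc length equals the central angle: 1.7764.

1.7764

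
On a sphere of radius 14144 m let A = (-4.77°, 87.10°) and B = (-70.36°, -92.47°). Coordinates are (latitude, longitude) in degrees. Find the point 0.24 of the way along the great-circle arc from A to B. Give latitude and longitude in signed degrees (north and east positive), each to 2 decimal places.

-29.94°, 87.03°

The central angle between A and B is δ = 1.8303 rad.
With f = 0.24, the slerp weights are sin((1−f)δ)/sin δ = 1.0180 and sin(fδ)/sin δ = 0.4400.
Weighted sum of the unit vectors: (1.0180)·(0.0504,0.9953,-0.0832) + (0.4400)·(-0.0145,-0.3358,-0.9418) = (0.0450, 0.8654, -0.4991).
Converting back: φ = atan2(z, √(x²+y²)) = -29.94°, λ = atan2(y, x) = 87.03°.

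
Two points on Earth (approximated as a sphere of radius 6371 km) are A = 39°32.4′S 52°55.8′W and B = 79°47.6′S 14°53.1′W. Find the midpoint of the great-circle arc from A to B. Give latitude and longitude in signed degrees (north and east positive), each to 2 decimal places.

-60.49°, -46.09°

Central angle δ = 0.7464 rad. Interpolating on the sphere with fraction f = 0.5:
P = [sin((1−f)δ)·A + sin(fδ)·B] / sin δ = 0.5370·A + 0.5370·B in Cartesian coordinates,
giving P = (0.3416, -0.3548, -0.8703), i.e. latitude -60.49°, longitude -46.09°.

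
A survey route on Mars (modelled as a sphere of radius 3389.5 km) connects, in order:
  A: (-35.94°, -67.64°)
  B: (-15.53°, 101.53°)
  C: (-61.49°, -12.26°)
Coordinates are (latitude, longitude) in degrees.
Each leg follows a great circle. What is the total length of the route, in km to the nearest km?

12699 km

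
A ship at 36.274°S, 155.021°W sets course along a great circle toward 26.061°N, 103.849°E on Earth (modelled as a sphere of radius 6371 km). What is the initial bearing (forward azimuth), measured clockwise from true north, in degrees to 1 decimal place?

285.9°

With φ₁ = -0.6331, φ₂ = 0.4549, Δλ = -1.7651 rad, the forward-azimuth formula gives
θ = atan2( sin Δλ cos φ₂ , cos φ₁ sin φ₂ − sin φ₁ cos φ₂ cos Δλ ) = atan2(-0.8814, 0.2516) = -74.07°.
Adding 360° brings this into [0°, 360°): 285.9°.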